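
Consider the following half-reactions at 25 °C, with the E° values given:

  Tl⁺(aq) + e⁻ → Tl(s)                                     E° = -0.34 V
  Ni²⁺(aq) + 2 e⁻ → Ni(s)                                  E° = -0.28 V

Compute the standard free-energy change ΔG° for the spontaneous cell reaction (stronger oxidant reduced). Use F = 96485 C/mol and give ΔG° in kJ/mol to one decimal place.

Ni²⁺/Ni (E° = -0.28 V) is the cathode; Tl⁺/Tl (E° = -0.34 V) is the anode, so E°cell = +0.06 V.
Balancing electrons gives n = 2 (lcm of 2 and 1).
ΔG° = −nFE° = −(2)(96485)(+0.06) = -11,578 J = -11.6 kJ/mol.

-11.6 kJ/mol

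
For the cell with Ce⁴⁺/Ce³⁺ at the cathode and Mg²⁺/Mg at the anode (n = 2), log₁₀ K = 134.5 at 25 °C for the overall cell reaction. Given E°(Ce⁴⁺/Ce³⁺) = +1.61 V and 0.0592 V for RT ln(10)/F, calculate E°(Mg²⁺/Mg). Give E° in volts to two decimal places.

E°cell = (0.0592/n)·log K = (0.0592/2)(134.5) = +3.981 V.
Since Ce⁴⁺/Ce³⁺ is the cathode and Mg²⁺/Mg the anode, E°cell = E°(Ce⁴⁺/Ce³⁺) − E°(Mg²⁺/Mg).
So E°(Mg²⁺/Mg) = E°(Ce⁴⁺/Ce³⁺) − E°cell = (+1.61) − (+3.981) = -2.37 V.

-2.37 V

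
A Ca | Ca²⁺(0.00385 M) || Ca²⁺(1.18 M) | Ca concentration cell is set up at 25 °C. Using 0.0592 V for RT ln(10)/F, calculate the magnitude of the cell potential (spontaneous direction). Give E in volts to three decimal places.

+0.074 V

For a concentration cell E°cell = 0. The 1.18 M side is the cathode (reduction is favoured where [Ca²⁺] is higher).
With n = 2, E = −(0.0592/2) log([Ca²⁺]ₐₙ/[Ca²⁺]꜀ₐₜ) = −(0.0592/2) log(0.00385/1.18) = −(0.0592/2)(-2.486) = +0.074 V.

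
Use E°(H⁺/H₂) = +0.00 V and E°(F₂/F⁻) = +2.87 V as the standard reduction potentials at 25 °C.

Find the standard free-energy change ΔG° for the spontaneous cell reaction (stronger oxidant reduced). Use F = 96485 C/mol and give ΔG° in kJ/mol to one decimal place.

-553.8 kJ/mol

F₂/F⁻ (E° = +2.87 V) is the cathode; H⁺/H₂ (E° = +0.00 V) is the anode, so E°cell = +2.87 V.
Balancing electrons gives n = 2 (lcm of 2 and 2).
ΔG° = −nFE° = −(2)(96485)(+2.87) = -553,824 J = -553.8 kJ/mol.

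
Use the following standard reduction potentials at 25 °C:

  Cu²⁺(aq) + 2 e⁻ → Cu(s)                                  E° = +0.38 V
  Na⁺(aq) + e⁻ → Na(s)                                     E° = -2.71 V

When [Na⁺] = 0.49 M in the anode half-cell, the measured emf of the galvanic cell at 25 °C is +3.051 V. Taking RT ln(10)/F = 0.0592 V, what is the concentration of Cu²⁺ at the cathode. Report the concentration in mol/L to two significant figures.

Cu²⁺/Cu is the cathode, Na⁺/Na the anode: E°cell = +3.09 V, n = 2.
Overall reaction: Cu²⁺(aq) + 2 Na(s) → Cu(s) + 2 Na⁺(aq); Q = [Na⁺]^2/[Cu²⁺]^1.
From E = E° − (0.0592/n) log Q: log Q = (E° − E)·n/0.0592 = (+3.09 − (+3.051))·2/0.0592 = 1.3176.
So 1·log[Cu²⁺] = 2·log(0.49) − log Q = -0.6196 − (1.3176) = -1.9372; [Cu²⁺] = 10^(-1.9372) ≈ 0.012 M.

0.012 M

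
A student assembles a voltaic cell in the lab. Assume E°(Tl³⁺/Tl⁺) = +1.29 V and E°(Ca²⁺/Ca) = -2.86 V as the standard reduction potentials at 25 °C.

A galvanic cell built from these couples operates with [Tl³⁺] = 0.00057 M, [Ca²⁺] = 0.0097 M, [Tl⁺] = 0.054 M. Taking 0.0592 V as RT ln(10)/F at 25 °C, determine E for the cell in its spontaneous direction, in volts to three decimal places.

Tl³⁺/Tl⁺ is the cathode (higher E°), Ca²⁺/Ca the anode: E°cell = +1.29 − (-2.86) = +4.15 V, n = 2.
Overall: Tl³⁺(aq) + Ca(s) → Tl⁺(aq) + Ca²⁺(aq)
Q = [Tl⁺]·[Ca²⁺] / ([Tl³⁺]); log Q = -0.037.
E = E° − (0.0592/n) log Q = +4.15 − (0.0592/2)(-0.037) = +4.151 V.

+4.151 V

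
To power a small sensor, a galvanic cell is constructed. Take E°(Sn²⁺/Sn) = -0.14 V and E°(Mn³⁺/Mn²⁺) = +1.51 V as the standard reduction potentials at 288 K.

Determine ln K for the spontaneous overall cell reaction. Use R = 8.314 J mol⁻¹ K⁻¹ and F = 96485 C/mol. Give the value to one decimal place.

133.0

Cathode: Mn³⁺/Mn²⁺; anode: Sn²⁺/Sn. E°cell = (+1.51) − (-0.14) = +1.65 V, with n = 2.
ΔG° = −nFE° = −RT ln K, so ln K = nFE°/(RT) = (2)(96485)(+1.65) / ((8.314)(288)) = 132.975.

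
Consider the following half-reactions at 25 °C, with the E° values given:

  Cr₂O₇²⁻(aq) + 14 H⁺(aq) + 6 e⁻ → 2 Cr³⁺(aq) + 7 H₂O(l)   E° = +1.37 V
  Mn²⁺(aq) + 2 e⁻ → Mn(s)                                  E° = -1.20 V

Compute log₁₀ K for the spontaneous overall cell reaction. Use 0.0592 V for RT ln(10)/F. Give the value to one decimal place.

Cathode: Cr₂O₇²⁻/Cr³⁺; anode: Mn²⁺/Mn. E°cell = +2.57 V, n = 6.
log K = nE°cell / 0.0592 = (6)(+2.57) / 0.0592 = 260.5.

260.5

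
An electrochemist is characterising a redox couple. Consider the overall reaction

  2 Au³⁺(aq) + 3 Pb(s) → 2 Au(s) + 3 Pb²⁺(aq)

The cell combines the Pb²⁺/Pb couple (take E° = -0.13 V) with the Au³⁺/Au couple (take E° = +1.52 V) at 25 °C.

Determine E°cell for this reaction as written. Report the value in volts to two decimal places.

The Au³⁺/Au couple has the higher reduction potential, so it is the cathode; Pb²⁺/Pb is oxidised at the anode.
E°cell = E°(cathode) − E°(anode) = (+1.52) − (-0.13) = +1.65 V.

+1.65 V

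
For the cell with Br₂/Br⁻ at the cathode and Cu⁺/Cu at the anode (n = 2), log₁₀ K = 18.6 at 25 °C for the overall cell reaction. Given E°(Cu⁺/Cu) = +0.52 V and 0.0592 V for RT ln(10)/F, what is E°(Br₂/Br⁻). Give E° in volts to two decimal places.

+1.07 V

E°cell = (0.0592/n)·log K = (0.0592/2)(18.6) = +0.551 V.
Since Br₂/Br⁻ is the cathode and Cu⁺/Cu the anode, E°cell = E°(Br₂/Br⁻) − E°(Cu⁺/Cu).
So E°(Br₂/Br⁻) = E°cell + E°(Cu⁺/Cu) = +0.551 + (+0.52) = +1.07 V.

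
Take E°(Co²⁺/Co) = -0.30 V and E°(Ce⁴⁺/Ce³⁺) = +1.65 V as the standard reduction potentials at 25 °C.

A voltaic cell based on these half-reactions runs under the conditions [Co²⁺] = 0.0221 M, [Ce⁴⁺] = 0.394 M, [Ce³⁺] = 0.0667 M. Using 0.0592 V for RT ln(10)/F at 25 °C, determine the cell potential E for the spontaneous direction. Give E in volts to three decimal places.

Ce⁴⁺/Ce³⁺ is the cathode (higher E°), Co²⁺/Co the anode: E°cell = +1.65 − (-0.30) = +1.95 V, n = 2.
Overall: 2 Ce⁴⁺(aq) + Co(s) → 2 Ce³⁺(aq) + Co²⁺(aq)
Q = [Ce³⁺]^2·[Co²⁺] / ([Ce⁴⁺]^2); log Q = -3.198.
E = E° − (0.0592/n) log Q = +1.95 − (0.0592/2)(-3.198) = +2.045 V.

+2.045 V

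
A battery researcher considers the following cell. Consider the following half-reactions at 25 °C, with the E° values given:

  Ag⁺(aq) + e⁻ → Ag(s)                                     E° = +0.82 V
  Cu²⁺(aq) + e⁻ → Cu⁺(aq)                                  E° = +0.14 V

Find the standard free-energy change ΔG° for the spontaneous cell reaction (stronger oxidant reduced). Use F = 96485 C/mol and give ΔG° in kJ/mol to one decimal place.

-65.6 kJ/mol

Ag⁺/Ag (E° = +0.82 V) is the cathode; Cu²⁺/Cu⁺ (E° = +0.14 V) is the anode, so E°cell = +0.68 V.
Balancing electrons gives n = 1 (lcm of 1 and 1).
ΔG° = −nFE° = −(1)(96485)(+0.68) = -65,610 J = -65.6 kJ/mol.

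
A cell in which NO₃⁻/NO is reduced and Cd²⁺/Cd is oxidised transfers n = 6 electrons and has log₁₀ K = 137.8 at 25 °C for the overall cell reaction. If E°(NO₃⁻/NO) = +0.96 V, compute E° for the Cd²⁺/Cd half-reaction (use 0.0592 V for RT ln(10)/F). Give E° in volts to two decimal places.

E°cell = (0.0592/n)·log K = (0.0592/6)(137.8) = +1.360 V.
Since NO₃⁻/NO is the cathode and Cd²⁺/Cd the anode, E°cell = E°(NO₃⁻/NO) − E°(Cd²⁺/Cd).
So E°(Cd²⁺/Cd) = E°(NO₃⁻/NO) − E°cell = (+0.96) − (+1.360) = -0.40 V.

-0.40 V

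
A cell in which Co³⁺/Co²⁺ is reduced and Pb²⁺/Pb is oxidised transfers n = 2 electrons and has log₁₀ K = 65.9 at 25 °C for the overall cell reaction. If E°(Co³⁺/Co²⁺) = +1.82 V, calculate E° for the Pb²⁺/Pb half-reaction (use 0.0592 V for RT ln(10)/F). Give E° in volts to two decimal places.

-0.13 V

E°cell = (0.0592/n)·log K = (0.0592/2)(65.9) = +1.951 V.
Since Co³⁺/Co²⁺ is the cathode and Pb²⁺/Pb the anode, E°cell = E°(Co³⁺/Co²⁺) − E°(Pb²⁺/Pb).
So E°(Pb²⁺/Pb) = E°(Co³⁺/Co²⁺) − E°cell = (+1.82) − (+1.951) = -0.13 V.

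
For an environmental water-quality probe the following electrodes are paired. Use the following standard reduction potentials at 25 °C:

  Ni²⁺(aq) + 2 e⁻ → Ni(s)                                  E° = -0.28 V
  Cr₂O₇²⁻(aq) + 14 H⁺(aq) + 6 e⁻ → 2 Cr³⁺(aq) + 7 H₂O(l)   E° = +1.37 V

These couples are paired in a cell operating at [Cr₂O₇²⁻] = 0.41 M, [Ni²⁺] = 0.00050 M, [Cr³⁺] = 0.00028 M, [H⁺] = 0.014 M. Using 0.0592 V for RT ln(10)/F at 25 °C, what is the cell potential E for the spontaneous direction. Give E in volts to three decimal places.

Cr₂O₇²⁻/Cr³⁺ is the cathode (higher E°), Ni²⁺/Ni the anode: E°cell = +1.37 − (-0.28) = +1.65 V, n = 6.
Overall: Cr₂O₇²⁻(aq) + 14 H⁺(aq) + 3 Ni(s) → 2 Cr³⁺(aq) + 7 H₂O(l) + 3 Ni²⁺(aq)
Q = [Cr³⁺]^2·[Ni²⁺]^3 / ([Cr₂O₇²⁻]·[H⁺]^14); log Q = 9.333.
E = E° − (0.0592/n) log Q = +1.65 − (0.0592/6)(9.333) = +1.558 V.

+1.558 V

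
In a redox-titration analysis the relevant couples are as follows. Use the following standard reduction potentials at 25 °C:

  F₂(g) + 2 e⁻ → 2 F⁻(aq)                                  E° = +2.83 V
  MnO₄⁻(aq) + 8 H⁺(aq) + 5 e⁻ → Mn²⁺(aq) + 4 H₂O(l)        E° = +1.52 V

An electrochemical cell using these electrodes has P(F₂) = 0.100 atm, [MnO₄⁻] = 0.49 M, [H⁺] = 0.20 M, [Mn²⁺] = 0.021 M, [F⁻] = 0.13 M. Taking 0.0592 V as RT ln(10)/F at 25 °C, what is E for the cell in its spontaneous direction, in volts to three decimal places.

+1.383 V

F₂/F⁻ is the cathode (higher E°), MnO₄⁻/Mn²⁺ the anode: E°cell = +2.83 − (+1.52) = +1.31 V, n = 10.
Overall: 5 F₂(g) + 2 Mn²⁺(aq) + 8 H₂O(l) → 10 F⁻(aq) + 2 MnO₄⁻(aq) + 16 H⁺(aq)
Q = [F⁻]^10·[MnO₄⁻]^2·[H⁺]^16 / (P(F₂)^5·[Mn²⁺]^2); log Q = -12.308.
E = E° − (0.0592/n) log Q = +1.31 − (0.0592/10)(-12.308) = +1.383 V.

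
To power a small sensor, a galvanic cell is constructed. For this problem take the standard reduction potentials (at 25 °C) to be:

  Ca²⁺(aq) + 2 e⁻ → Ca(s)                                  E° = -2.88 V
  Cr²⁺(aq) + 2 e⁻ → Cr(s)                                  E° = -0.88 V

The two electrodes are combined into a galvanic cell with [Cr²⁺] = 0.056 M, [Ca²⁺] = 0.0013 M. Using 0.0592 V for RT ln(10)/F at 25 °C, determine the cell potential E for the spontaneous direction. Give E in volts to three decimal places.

Cr²⁺/Cr is the cathode (higher E°), Ca²⁺/Ca the anode: E°cell = -0.88 − (-2.88) = +2.00 V, n = 2.
Overall: Cr²⁺(aq) + Ca(s) → Cr(s) + Ca²⁺(aq)
Q = [Ca²⁺] / ([Cr²⁺]); log Q = -1.634.
E = E° − (0.0592/n) log Q = +2.00 − (0.0592/2)(-1.634) = +2.048 V.

+2.048 V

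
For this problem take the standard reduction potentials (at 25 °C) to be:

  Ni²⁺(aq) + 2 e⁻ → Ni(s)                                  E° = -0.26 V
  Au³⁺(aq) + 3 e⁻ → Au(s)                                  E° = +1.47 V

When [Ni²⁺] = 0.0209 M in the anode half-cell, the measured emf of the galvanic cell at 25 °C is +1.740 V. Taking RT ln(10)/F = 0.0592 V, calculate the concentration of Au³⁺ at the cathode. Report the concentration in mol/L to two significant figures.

Au³⁺/Au is the cathode, Ni²⁺/Ni the anode: E°cell = +1.73 V, n = 6.
Overall reaction: 2 Au³⁺(aq) + 3 Ni(s) → 2 Au(s) + 3 Ni²⁺(aq); Q = [Ni²⁺]^3/[Au³⁺]^2.
From E = E° − (0.0592/n) log Q: log Q = (E° − E)·n/0.0592 = (+1.73 − (+1.740))·6/0.0592 = -1.0135.
So 2·log[Au³⁺] = 3·log(0.0209) − log Q = -5.0396 − (-1.0135) = -4.0261; log[Au³⁺] = -4.0261 / 2 = -2.0130; [Au³⁺] = 10^(-2.0130) ≈ 0.0097 M.

0.0097 M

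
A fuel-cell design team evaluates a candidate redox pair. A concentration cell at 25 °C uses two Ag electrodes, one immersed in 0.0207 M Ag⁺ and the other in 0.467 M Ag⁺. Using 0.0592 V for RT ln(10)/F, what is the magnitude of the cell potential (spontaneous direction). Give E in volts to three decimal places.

For a concentration cell E°cell = 0. The 0.467 M side is the cathode (reduction is favoured where [Ag⁺] is higher).
With n = 1, E = −(0.0592/1) log([Ag⁺]ₐₙ/[Ag⁺]꜀ₐₜ) = −(0.0592/1) log(0.0207/0.467) = −(0.0592/1)(-1.353) = +0.080 V.

+0.080 V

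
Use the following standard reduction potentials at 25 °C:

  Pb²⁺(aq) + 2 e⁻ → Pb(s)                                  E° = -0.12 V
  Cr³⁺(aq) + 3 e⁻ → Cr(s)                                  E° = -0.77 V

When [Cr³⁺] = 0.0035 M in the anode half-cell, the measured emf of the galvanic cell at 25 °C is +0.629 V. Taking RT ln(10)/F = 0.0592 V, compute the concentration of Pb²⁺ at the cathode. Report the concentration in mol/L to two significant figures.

0.0045 M

Pb²⁺/Pb is the cathode, Cr³⁺/Cr the anode: E°cell = +0.65 V, n = 6.
Overall reaction: 3 Pb²⁺(aq) + 2 Cr(s) → 3 Pb(s) + 2 Cr³⁺(aq); Q = [Cr³⁺]^2/[Pb²⁺]^3.
From E = E° − (0.0592/n) log Q: log Q = (E° − E)·n/0.0592 = (+0.65 − (+0.629))·6/0.0592 = 2.1284.
So 3·log[Pb²⁺] = 2·log(0.0035) − log Q = -4.9119 − (2.1284) = -7.0403; log[Pb²⁺] = -7.0403 / 3 = -2.3468; [Pb²⁺] = 10^(-2.3468) ≈ 0.0045 M.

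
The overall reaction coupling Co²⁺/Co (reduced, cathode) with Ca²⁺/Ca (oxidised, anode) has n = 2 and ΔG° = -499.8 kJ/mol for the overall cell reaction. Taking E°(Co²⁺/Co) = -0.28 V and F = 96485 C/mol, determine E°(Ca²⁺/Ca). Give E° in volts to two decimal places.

-2.87 V

E°cell = −ΔG°/(nF) = −(-499.8×10³)/((2)(96485)) = +2.590 V.
Since Co²⁺/Co is the cathode and Ca²⁺/Ca the anode, E°cell = E°(Co²⁺/Co) − E°(Ca²⁺/Ca).
So E°(Ca²⁺/Ca) = E°(Co²⁺/Co) − E°cell = (-0.28) − (+2.590) = -2.87 V.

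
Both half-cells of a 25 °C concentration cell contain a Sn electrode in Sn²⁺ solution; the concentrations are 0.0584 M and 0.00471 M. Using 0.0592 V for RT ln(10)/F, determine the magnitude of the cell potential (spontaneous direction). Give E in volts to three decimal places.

For a concentration cell E°cell = 0. The 0.0584 M side is the cathode (reduction is favoured where [Sn²⁺] is higher).
With n = 2, E = −(0.0592/2) log([Sn²⁺]ₐₙ/[Sn²⁺]꜀ₐₜ) = −(0.0592/2) log(0.00471/0.0584) = −(0.0592/2)(-1.093) = +0.032 V.

+0.032 V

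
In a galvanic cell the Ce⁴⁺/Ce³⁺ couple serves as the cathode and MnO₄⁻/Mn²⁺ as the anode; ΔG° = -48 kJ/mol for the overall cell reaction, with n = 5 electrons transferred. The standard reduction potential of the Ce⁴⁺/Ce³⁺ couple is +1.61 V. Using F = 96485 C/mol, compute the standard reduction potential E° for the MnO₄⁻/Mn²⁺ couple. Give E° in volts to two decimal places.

+1.51 V

E°cell = −ΔG°/(nF) = −(-48×10³)/((5)(96485)) = +0.099 V.
Since Ce⁴⁺/Ce³⁺ is the cathode and MnO₄⁻/Mn²⁺ the anode, E°cell = E°(Ce⁴⁺/Ce³⁺) − E°(MnO₄⁻/Mn²⁺).
So E°(MnO₄⁻/Mn²⁺) = E°(Ce⁴⁺/Ce³⁺) − E°cell = (+1.61) − (+0.099) = +1.51 V.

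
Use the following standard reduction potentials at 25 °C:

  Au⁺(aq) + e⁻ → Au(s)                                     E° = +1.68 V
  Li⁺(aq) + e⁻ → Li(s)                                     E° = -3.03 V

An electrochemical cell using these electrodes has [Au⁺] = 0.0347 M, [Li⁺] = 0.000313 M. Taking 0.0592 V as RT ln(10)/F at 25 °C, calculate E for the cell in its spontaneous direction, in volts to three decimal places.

+4.831 V

Au⁺/Au is the cathode (higher E°), Li⁺/Li the anode: E°cell = +1.68 − (-3.03) = +4.71 V, n = 1.
Overall: Au⁺(aq) + Li(s) → Au(s) + Li⁺(aq)
Q = [Li⁺] / ([Au⁺]); log Q = -2.045.
E = E° − (0.0592/n) log Q = +4.71 − (0.0592/1)(-2.045) = +4.831 V.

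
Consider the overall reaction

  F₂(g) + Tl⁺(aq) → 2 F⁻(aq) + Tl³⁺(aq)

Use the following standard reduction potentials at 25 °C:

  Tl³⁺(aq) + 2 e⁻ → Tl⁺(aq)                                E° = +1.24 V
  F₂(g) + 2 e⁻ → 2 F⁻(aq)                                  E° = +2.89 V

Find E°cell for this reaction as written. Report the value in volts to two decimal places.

The F₂/F⁻ couple has the higher reduction potential, so it is the cathode; Tl³⁺/Tl⁺ is oxidised at the anode.
E°cell = E°(cathode) − E°(anode) = (+2.89) − (+1.24) = +1.65 V.
Since E°cell > 0, the reaction is spontaneous under standard conditions.

+1.65 V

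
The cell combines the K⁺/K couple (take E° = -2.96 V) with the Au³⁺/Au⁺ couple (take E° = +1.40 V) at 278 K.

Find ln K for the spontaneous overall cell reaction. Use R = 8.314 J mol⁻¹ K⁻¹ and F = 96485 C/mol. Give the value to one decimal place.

Cathode: Au³⁺/Au⁺; anode: K⁺/K. E°cell = (+1.40) − (-2.96) = +4.36 V, with n = 2.
ΔG° = −nFE° = −RT ln K, so ln K = nFE°/(RT) = (2)(96485)(+4.36) / ((8.314)(278)) = 364.017.

364.0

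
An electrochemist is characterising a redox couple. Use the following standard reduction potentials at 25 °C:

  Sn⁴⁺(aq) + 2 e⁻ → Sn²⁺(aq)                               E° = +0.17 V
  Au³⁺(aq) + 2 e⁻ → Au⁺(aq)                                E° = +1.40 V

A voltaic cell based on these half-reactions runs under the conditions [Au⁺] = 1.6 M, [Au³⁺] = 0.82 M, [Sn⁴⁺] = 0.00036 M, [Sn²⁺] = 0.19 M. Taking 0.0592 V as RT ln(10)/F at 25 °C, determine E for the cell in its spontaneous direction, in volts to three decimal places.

Au³⁺/Au⁺ is the cathode (higher E°), Sn⁴⁺/Sn²⁺ the anode: E°cell = +1.40 − (+0.17) = +1.23 V, n = 2.
Overall: Au³⁺(aq) + Sn²⁺(aq) → Au⁺(aq) + Sn⁴⁺(aq)
Q = [Au⁺]·[Sn⁴⁺] / ([Au³⁺]·[Sn²⁺]); log Q = -2.432.
E = E° − (0.0592/n) log Q = +1.23 − (0.0592/2)(-2.432) = +1.302 V.

+1.302 V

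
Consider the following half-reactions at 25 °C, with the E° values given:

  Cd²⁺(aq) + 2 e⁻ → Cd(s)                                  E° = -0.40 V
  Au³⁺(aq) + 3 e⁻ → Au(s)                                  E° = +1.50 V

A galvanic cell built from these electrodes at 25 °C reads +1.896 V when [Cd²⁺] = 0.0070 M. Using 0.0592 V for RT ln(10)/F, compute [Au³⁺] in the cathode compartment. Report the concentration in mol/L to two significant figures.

0.00037 M

Au³⁺/Au is the cathode, Cd²⁺/Cd the anode: E°cell = +1.90 V, n = 6.
Overall reaction: 2 Au³⁺(aq) + 3 Cd(s) → 2 Au(s) + 3 Cd²⁺(aq); Q = [Cd²⁺]^3/[Au³⁺]^2.
From E = E° − (0.0592/n) log Q: log Q = (E° − E)·n/0.0592 = (+1.90 − (+1.896))·6/0.0592 = 0.4054.
So 2·log[Au³⁺] = 3·log(0.007) − log Q = -6.4647 − (0.4054) = -6.8701; log[Au³⁺] = -6.8701 / 2 = -3.4350; [Au³⁺] = 10^(-3.4350) ≈ 0.00037 M.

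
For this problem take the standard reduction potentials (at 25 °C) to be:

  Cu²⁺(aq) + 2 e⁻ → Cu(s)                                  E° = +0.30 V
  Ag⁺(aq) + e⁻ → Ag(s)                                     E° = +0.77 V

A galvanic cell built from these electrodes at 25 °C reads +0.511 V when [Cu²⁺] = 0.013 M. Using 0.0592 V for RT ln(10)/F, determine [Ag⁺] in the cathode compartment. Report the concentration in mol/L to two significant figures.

0.56 M

Ag⁺/Ag is the cathode, Cu²⁺/Cu the anode: E°cell = +0.47 V, n = 2.
Overall reaction: 2 Ag⁺(aq) + Cu(s) → 2 Ag(s) + Cu²⁺(aq); Q = [Cu²⁺]^1/[Ag⁺]^2.
From E = E° − (0.0592/n) log Q: log Q = (E° − E)·n/0.0592 = (+0.47 − (+0.511))·2/0.0592 = -1.3851.
So 2·log[Ag⁺] = 1·log(0.013) − log Q = -1.8861 − (-1.3851) = -0.5010; log[Ag⁺] = -0.5010 / 2 = -0.2505; [Ag⁺] = 10^(-0.2505) ≈ 0.56 M.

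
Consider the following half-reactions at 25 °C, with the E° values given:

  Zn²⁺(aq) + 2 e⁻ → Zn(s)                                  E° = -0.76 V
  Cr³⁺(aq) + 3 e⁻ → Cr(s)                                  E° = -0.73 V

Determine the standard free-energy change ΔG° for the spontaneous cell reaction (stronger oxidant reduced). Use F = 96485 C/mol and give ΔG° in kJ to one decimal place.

-17.4 kJ

Cr³⁺/Cr (E° = -0.73 V) is the cathode; Zn²⁺/Zn (E° = -0.76 V) is the anode, so E°cell = +0.03 V.
Balancing electrons gives n = 6 (lcm of 3 and 2).
ΔG° = −nFE° = −(6)(96485)(+0.03) = -17,367 J = -17.4 kJ.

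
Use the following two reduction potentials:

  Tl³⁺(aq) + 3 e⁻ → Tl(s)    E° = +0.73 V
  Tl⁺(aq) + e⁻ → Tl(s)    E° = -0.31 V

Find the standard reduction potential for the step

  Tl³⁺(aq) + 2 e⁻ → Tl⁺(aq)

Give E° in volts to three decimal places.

Sequential free energies add, so n₃E°₃ = n₁E°₁ + n₂E°₂.
With n₃ = 3, and the known step contributing 1×(-0.31) V, the unknown satisfies 2·E° = 3×(+0.73) − 1×(-0.31) = +2.500.
E° = +2.500 / 2 = +1.250 V.

+1.250 V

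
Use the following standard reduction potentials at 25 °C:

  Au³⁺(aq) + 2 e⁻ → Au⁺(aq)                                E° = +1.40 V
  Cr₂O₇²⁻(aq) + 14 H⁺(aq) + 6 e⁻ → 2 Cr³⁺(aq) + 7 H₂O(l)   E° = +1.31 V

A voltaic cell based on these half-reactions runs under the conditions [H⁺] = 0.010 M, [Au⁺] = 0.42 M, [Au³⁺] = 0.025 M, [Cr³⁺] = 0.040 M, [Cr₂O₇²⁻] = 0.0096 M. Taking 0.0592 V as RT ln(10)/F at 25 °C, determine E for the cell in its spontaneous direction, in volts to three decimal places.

+0.322 V

Au³⁺/Au⁺ is the cathode (higher E°), Cr₂O₇²⁻/Cr³⁺ the anode: E°cell = +1.40 − (+1.31) = +0.09 V, n = 6.
Overall: 3 Au³⁺(aq) + 2 Cr³⁺(aq) + 7 H₂O(l) → 3 Au⁺(aq) + Cr₂O₇²⁻(aq) + 14 H⁺(aq)
Q = [Au⁺]^3·[Cr₂O₇²⁻]·[H⁺]^14 / ([Au³⁺]^3·[Cr³⁺]^2); log Q = -23.546.
E = E° − (0.0592/n) log Q = +0.09 − (0.0592/6)(-23.546) = +0.322 V.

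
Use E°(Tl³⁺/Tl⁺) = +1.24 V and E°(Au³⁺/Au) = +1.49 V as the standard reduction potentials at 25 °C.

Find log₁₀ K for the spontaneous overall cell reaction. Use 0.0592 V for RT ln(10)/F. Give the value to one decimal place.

25.3

Cathode: Au³⁺/Au; anode: Tl³⁺/Tl⁺. E°cell = +0.25 V, n = 6.
log K = nE°cell / 0.0592 = (6)(+0.25) / 0.0592 = 25.3.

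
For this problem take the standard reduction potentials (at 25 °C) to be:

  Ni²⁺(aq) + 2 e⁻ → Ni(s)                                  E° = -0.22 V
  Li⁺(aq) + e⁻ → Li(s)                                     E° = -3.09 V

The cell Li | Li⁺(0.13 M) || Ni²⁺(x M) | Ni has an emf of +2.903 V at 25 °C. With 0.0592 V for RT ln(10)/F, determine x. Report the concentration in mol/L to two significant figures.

0.22 M

Ni²⁺/Ni is the cathode, Li⁺/Li the anode: E°cell = +2.87 V, n = 2.
Overall reaction: Ni²⁺(aq) + 2 Li(s) → Ni(s) + 2 Li⁺(aq); Q = [Li⁺]^2/[Ni²⁺]^1.
From E = E° − (0.0592/n) log Q: log Q = (E° − E)·n/0.0592 = (+2.87 − (+2.903))·2/0.0592 = -1.1149.
So 1·log[Ni²⁺] = 2·log(0.13) − log Q = -1.7721 − (-1.1149) = -0.6572; [Ni²⁺] = 10^(-0.6572) ≈ 0.22 M.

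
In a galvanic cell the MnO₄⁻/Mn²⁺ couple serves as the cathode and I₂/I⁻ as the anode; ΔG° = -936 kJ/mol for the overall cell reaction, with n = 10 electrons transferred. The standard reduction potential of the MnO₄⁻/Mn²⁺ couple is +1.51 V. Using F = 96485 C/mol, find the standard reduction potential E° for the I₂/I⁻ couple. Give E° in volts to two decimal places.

E°cell = −ΔG°/(nF) = −(-936×10³)/((10)(96485)) = +0.970 V.
Since MnO₄⁻/Mn²⁺ is the cathode and I₂/I⁻ the anode, E°cell = E°(MnO₄⁻/Mn²⁺) − E°(I₂/I⁻).
So E°(I₂/I⁻) = E°(MnO₄⁻/Mn²⁺) − E°cell = (+1.51) − (+0.970) = +0.54 V.

+0.54 V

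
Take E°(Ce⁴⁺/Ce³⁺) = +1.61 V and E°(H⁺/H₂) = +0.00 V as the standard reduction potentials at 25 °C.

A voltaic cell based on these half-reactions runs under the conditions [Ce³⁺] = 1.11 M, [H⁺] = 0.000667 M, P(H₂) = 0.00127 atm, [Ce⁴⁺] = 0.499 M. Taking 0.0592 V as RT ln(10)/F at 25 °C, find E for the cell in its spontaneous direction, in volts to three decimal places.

Ce⁴⁺/Ce³⁺ is the cathode (higher E°), H⁺/H₂ the anode: E°cell = +1.61 − (+0.00) = +1.61 V, n = 2.
Overall: 2 Ce⁴⁺(aq) + H₂(g) → 2 Ce³⁺(aq) + 2 H⁺(aq)
Q = [Ce³⁺]^2·[H⁺]^2 / ([Ce⁴⁺]^2·P(H₂)); log Q = -2.761.
E = E° − (0.0592/n) log Q = +1.61 − (0.0592/2)(-2.761) = +1.692 V.

+1.692 V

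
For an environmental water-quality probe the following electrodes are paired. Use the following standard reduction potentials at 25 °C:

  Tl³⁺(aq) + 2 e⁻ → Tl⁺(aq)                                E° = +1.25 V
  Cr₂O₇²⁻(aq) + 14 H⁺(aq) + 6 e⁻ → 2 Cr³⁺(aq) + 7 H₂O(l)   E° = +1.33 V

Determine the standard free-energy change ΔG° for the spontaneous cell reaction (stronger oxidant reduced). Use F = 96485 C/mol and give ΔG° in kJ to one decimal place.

Cr₂O₇²⁻/Cr³⁺ (E° = +1.33 V) is the cathode; Tl³⁺/Tl⁺ (E° = +1.25 V) is the anode, so E°cell = +0.08 V.
Balancing electrons gives n = 6 (lcm of 6 and 2).
ΔG° = −nFE° = −(6)(96485)(+0.08) = -46,313 J = -46.3 kJ.

-46.3 kJ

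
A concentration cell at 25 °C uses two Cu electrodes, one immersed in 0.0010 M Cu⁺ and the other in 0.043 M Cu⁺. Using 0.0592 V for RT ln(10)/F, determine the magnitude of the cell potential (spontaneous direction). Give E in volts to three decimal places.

For a concentration cell E°cell = 0. The 0.043 M side is the cathode (reduction is favoured where [Cu⁺] is higher).
With n = 1, E = −(0.0592/1) log([Cu⁺]ₐₙ/[Cu⁺]꜀ₐₜ) = −(0.0592/1) log(0.001/0.043) = −(0.0592/1)(-1.633) = +0.097 V.

+0.097 V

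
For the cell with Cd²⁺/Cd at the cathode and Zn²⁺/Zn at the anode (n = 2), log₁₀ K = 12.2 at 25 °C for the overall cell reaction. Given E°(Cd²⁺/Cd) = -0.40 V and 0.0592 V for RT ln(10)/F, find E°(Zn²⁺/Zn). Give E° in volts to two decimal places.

-0.76 V

E°cell = (0.0592/n)·log K = (0.0592/2)(12.2) = +0.361 V.
Since Cd²⁺/Cd is the cathode and Zn²⁺/Zn the anode, E°cell = E°(Cd²⁺/Cd) − E°(Zn²⁺/Zn).
So E°(Zn²⁺/Zn) = E°(Cd²⁺/Cd) − E°cell = (-0.40) − (+0.361) = -0.76 V.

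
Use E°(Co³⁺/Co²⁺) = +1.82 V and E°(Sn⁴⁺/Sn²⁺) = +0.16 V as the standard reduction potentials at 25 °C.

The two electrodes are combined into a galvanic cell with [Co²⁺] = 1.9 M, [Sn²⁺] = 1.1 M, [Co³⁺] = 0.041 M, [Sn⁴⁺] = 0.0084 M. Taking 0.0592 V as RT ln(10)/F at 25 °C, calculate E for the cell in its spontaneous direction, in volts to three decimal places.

+1.624 V

Co³⁺/Co²⁺ is the cathode (higher E°), Sn⁴⁺/Sn²⁺ the anode: E°cell = +1.82 − (+0.16) = +1.66 V, n = 2.
Overall: 2 Co³⁺(aq) + Sn²⁺(aq) → 2 Co²⁺(aq) + Sn⁴⁺(aq)
Q = [Co²⁺]^2·[Sn⁴⁺] / ([Co³⁺]^2·[Sn²⁺]); log Q = 1.215.
E = E° − (0.0592/n) log Q = +1.66 − (0.0592/2)(1.215) = +1.624 V.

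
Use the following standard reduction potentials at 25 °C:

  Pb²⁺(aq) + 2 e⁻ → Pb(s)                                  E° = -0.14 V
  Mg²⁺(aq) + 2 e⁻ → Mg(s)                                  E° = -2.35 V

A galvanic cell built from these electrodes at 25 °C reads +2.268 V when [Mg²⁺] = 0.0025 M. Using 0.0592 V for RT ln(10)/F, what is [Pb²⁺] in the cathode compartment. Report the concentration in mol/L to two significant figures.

0.23 M

Pb²⁺/Pb is the cathode, Mg²⁺/Mg the anode: E°cell = +2.21 V, n = 2.
Overall reaction: Pb²⁺(aq) + Mg(s) → Pb(s) + Mg²⁺(aq); Q = [Mg²⁺]^1/[Pb²⁺]^1.
From E = E° − (0.0592/n) log Q: log Q = (E° − E)·n/0.0592 = (+2.21 − (+2.268))·2/0.0592 = -1.9595.
So 1·log[Pb²⁺] = 1·log(0.0025) − log Q = -2.6021 − (-1.9595) = -0.6426; [Pb²⁺] = 10^(-0.6426) ≈ 0.23 M.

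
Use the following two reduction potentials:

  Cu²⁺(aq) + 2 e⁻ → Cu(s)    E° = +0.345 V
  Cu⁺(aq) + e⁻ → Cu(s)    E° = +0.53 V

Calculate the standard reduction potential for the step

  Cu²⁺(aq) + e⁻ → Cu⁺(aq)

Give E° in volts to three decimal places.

Sequential free energies add, so n₃E°₃ = n₁E°₁ + n₂E°₂.
With n₃ = 2, and the known step contributing 1×(+0.53) V, the unknown satisfies 1·E° = 2×(+0.345) − 1×(+0.53) = +0.160.
E° = +0.160 / 1 = +0.160 V.

+0.160 V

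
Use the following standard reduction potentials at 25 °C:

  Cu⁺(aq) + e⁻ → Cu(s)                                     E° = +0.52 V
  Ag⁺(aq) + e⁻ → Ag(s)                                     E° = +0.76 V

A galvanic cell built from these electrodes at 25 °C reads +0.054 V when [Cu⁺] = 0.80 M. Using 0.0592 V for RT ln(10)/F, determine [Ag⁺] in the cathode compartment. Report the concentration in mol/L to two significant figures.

0.00058 M

Ag⁺/Ag is the cathode, Cu⁺/Cu the anode: E°cell = +0.24 V, n = 1.
Overall reaction: Ag⁺(aq) + Cu(s) → Ag(s) + Cu⁺(aq); Q = [Cu⁺]^1/[Ag⁺]^1.
From E = E° − (0.0592/n) log Q: log Q = (E° − E)·n/0.0592 = (+0.24 − (+0.054))·1/0.0592 = 3.1419.
So 1·log[Ag⁺] = 1·log(0.8) − log Q = -0.0969 − (3.1419) = -3.2388; [Ag⁺] = 10^(-3.2388) ≈ 0.00058 M.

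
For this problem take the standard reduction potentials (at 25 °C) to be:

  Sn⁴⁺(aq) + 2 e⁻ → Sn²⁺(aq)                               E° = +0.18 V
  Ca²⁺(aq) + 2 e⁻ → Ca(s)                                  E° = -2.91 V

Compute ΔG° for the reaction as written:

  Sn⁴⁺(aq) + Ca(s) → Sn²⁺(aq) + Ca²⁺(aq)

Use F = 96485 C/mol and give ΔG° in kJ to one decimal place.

As written, Sn⁴⁺/Sn²⁺ is reduced (cathode) and Ca²⁺/Ca is oxidised (anode), so E°cell = (+0.18) − (-2.91) = +3.09 V.
Balancing electrons gives n = 2.
ΔG° = −nFE° = −(2)(96485)(+3.09) = -596,277 J = -596.3 kJ.

-596.3 kJ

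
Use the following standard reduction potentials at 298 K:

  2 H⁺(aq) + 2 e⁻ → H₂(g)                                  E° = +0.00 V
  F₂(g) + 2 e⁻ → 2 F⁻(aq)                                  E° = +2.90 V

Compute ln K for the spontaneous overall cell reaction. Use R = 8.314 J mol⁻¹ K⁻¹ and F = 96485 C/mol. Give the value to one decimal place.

Cathode: F₂/F⁻; anode: H⁺/H₂. E°cell = (+2.90) − (+0.00) = +2.90 V, with n = 2.
ΔG° = −nFE° = −RT ln K, so ln K = nFE°/(RT) = (2)(96485)(+2.90) / ((8.314)(298)) = 225.872.

225.9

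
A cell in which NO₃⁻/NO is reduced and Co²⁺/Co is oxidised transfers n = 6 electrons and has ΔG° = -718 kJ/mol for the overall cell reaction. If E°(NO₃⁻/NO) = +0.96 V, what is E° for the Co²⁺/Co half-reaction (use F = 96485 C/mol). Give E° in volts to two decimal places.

E°cell = −ΔG°/(nF) = −(-718×10³)/((6)(96485)) = +1.240 V.
Since NO₃⁻/NO is the cathode and Co²⁺/Co the anode, E°cell = E°(NO₃⁻/NO) − E°(Co²⁺/Co).
So E°(Co²⁺/Co) = E°(NO₃⁻/NO) − E°cell = (+0.96) − (+1.240) = -0.28 V.

-0.28 V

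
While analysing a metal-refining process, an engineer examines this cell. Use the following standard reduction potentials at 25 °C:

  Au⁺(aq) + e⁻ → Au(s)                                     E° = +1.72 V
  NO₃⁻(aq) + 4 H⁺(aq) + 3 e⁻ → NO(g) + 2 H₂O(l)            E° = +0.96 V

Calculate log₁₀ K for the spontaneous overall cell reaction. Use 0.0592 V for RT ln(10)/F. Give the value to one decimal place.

Cathode: Au⁺/Au; anode: NO₃⁻/NO. E°cell = +0.76 V, n = 3.
log K = nE°cell / 0.0592 = (3)(+0.76) / 0.0592 = 38.5.

38.5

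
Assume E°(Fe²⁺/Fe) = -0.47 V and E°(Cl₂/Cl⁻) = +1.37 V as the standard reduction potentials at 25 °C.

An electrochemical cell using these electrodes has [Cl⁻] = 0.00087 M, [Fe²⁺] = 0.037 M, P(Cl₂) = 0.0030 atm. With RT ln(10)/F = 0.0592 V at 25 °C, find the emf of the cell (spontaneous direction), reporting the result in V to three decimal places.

Cl₂/Cl⁻ is the cathode (higher E°), Fe²⁺/Fe the anode: E°cell = +1.37 − (-0.47) = +1.84 V, n = 2.
Overall: Cl₂(g) + Fe(s) → 2 Cl⁻(aq) + Fe²⁺(aq)
Q = [Cl⁻]^2·[Fe²⁺] / (P(Cl₂)); log Q = -5.030.
E = E° − (0.0592/n) log Q = +1.84 − (0.0592/2)(-5.030) = +1.989 V.

+1.989 V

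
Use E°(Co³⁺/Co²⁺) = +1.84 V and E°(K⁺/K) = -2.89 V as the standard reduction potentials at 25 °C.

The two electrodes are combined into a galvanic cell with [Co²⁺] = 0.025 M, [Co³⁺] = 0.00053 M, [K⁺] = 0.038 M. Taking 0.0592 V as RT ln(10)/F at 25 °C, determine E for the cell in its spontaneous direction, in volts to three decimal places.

+4.715 V

Co³⁺/Co²⁺ is the cathode (higher E°), K⁺/K the anode: E°cell = +1.84 − (-2.89) = +4.73 V, n = 1.
Overall: Co³⁺(aq) + K(s) → Co²⁺(aq) + K⁺(aq)
Q = [Co²⁺]·[K⁺] / ([Co³⁺]); log Q = 0.253.
E = E° − (0.0592/n) log Q = +4.73 − (0.0592/1)(0.253) = +4.715 V.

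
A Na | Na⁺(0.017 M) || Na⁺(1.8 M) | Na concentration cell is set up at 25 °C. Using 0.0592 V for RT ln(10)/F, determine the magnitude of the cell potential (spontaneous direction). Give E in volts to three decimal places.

For a concentration cell E°cell = 0. The 1.8 M side is the cathode (reduction is favoured where [Na⁺] is higher).
With n = 1, E = −(0.0592/1) log([Na⁺]ₐₙ/[Na⁺]꜀ₐₜ) = −(0.0592/1) log(0.017/1.8) = −(0.0592/1)(-2.025) = +0.120 V.

+0.120 V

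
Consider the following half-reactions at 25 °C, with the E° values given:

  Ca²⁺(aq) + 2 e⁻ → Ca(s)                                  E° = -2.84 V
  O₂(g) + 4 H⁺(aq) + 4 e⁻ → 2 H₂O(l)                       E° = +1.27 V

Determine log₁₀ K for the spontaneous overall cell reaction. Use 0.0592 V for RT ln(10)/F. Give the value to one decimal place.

277.7

Cathode: O₂/H₂O; anode: Ca²⁺/Ca. E°cell = +4.11 V, n = 4.
log K = nE°cell / 0.0592 = (4)(+4.11) / 0.0592 = 277.7.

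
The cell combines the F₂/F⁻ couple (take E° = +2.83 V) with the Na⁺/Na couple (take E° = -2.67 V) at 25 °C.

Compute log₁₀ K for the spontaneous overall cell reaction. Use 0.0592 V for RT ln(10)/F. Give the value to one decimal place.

Cathode: F₂/F⁻; anode: Na⁺/Na. E°cell = +5.50 V, n = 2.
log K = nE°cell / 0.0592 = (2)(+5.50) / 0.0592 = 185.8.

185.8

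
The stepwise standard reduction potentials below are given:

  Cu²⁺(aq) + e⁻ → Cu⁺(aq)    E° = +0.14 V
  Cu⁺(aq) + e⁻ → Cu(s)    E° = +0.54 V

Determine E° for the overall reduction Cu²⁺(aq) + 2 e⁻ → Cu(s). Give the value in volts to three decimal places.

+0.340 V

Adding the free-energy changes (−nFE°) of the two steps gives −n₃FE°₃ = −n₁FE°₁ − n₂FE°₂.
E°₃ = (1×+0.14 + 1×+0.54) / 2 = (+0.680) / 2 = +0.340 V.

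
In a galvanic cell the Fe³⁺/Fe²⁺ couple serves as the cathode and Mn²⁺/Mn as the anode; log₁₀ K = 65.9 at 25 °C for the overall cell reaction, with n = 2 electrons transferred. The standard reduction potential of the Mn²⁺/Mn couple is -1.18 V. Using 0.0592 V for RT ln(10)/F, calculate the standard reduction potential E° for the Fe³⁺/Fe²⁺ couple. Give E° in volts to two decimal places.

E°cell = (0.0592/n)·log K = (0.0592/2)(65.9) = +1.951 V.
Since Fe³⁺/Fe²⁺ is the cathode and Mn²⁺/Mn the anode, E°cell = E°(Fe³⁺/Fe²⁺) − E°(Mn²⁺/Mn).
So E°(Fe³⁺/Fe²⁺) = E°cell + E°(Mn²⁺/Mn) = +1.951 + (-1.18) = +0.77 V.

+0.77 V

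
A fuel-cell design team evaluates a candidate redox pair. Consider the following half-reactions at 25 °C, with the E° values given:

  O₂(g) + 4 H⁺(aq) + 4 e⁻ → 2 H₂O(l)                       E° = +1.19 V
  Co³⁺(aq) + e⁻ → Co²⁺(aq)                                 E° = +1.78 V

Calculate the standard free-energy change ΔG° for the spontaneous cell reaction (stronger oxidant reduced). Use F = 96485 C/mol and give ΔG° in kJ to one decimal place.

Co³⁺/Co²⁺ (E° = +1.78 V) is the cathode; O₂/H₂O (E° = +1.19 V) is the anode, so E°cell = +0.59 V.
Balancing electrons gives n = 4 (lcm of 1 and 4).
ΔG° = −nFE° = −(4)(96485)(+0.59) = -227,705 J = -227.7 kJ.

-227.7 kJ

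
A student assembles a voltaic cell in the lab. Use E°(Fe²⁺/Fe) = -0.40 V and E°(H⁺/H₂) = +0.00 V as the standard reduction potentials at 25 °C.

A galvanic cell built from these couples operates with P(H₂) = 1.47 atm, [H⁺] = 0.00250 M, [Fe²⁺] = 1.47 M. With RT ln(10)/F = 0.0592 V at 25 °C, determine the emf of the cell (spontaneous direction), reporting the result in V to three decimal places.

H⁺/H₂ is the cathode (higher E°), Fe²⁺/Fe the anode: E°cell = +0.00 − (-0.40) = +0.40 V, n = 2.
Overall: 2 H⁺(aq) + Fe(s) → H₂(g) + Fe²⁺(aq)
Q = P(H₂)·[Fe²⁺] / ([H⁺]^2); log Q = 5.539.
E = E° − (0.0592/n) log Q = +0.40 − (0.0592/2)(5.539) = +0.236 V.

+0.236 V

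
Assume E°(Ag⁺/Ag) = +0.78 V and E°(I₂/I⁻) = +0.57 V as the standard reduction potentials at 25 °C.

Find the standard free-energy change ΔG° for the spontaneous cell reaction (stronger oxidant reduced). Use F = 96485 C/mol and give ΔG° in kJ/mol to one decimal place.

-40.5 kJ/mol

Ag⁺/Ag (E° = +0.78 V) is the cathode; I₂/I⁻ (E° = +0.57 V) is the anode, so E°cell = +0.21 V.
Balancing electrons gives n = 2 (lcm of 1 and 2).
ΔG° = −nFE° = −(2)(96485)(+0.21) = -40,524 J = -40.5 kJ/mol.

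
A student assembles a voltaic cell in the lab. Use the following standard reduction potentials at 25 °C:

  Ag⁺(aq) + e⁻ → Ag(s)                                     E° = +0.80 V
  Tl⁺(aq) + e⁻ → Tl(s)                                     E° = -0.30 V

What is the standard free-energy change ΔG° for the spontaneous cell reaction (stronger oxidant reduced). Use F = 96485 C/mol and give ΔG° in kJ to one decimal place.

Ag⁺/Ag (E° = +0.80 V) is the cathode; Tl⁺/Tl (E° = -0.30 V) is the anode, so E°cell = +1.10 V.
Balancing electrons gives n = 1 (lcm of 1 and 1).
ΔG° = −nFE° = −(1)(96485)(+1.10) = -106,134 J = -106.1 kJ.

-106.1 kJ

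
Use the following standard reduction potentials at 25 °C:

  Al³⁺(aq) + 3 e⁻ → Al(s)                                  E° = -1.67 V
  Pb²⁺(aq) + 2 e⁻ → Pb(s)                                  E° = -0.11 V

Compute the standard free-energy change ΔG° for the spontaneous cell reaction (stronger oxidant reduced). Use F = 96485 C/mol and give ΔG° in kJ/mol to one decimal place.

-903.1 kJ/mol

Pb²⁺/Pb (E° = -0.11 V) is the cathode; Al³⁺/Al (E° = -1.67 V) is the anode, so E°cell = +1.56 V.
Balancing electrons gives n = 6 (lcm of 2 and 3).
ΔG° = −nFE° = −(6)(96485)(+1.56) = -903,100 J = -903.1 kJ/mol.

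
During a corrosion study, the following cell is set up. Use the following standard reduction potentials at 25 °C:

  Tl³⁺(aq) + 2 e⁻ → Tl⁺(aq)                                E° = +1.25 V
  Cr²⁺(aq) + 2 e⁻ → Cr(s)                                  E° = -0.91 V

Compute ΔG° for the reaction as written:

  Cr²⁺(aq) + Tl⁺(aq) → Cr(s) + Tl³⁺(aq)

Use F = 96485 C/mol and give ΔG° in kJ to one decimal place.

As written, Cr²⁺/Cr is reduced (cathode) and Tl³⁺/Tl⁺ is oxidised (anode), so E°cell = (-0.91) − (+1.25) = -2.16 V.
Balancing electrons gives n = 2.
ΔG° = −nFE° = −(2)(96485)(-2.16) = 416,815 J = +416.8 kJ.

+416.8 kJ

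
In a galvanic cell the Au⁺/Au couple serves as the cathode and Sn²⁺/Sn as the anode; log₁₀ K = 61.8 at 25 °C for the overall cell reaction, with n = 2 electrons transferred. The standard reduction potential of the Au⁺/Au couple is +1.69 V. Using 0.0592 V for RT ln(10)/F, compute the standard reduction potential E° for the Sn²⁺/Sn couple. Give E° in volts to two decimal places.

-0.14 V

E°cell = (0.0592/n)·log K = (0.0592/2)(61.8) = +1.829 V.
Since Au⁺/Au is the cathode and Sn²⁺/Sn the anode, E°cell = E°(Au⁺/Au) − E°(Sn²⁺/Sn).
So E°(Sn²⁺/Sn) = E°(Au⁺/Au) − E°cell = (+1.69) − (+1.829) = -0.14 V.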